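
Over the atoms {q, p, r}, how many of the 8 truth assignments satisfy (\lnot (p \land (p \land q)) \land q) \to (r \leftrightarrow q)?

Initial set: {((\lnot (p \land (p \land q)) \land q) \to (r \leftrightarrow q))}.
((\lnot (p \land (p \land q)) \land q) \to (r \leftrightarrow q)): β-rule — branch into \lnot (\lnot (p \land (p \land q)) \land q)  //  (r \leftrightarrow q).
  branch 1 (add \lnot (\lnot (p \land (p \land q)) \land q)):
    \lnot (\lnot (p \land (p \land q)) \land q): β-rule — branch into \lnot \lnot (p \land (p \land q))  //  \lnot q.
      branch 1.1 (add \lnot \lnot (p \land (p \land q))):
        \lnot \lnot (p \land (p \land q)): α-rule — add p, (p \land q).
        (p \land q): α-rule — add p, q.
        ○ open, literals {p=true, q=true}.
      branch 1.2 (add \lnot q):
        ○ open, literals {q=false}.
  branch 2 (add (r \leftrightarrow q)):
    (r \leftrightarrow q): β-rule — branch into r, q  //  \lnot r, \lnot q.
      branch 2.1 (add r, q):
        ○ open, literals {q=true, r=true}.
      branch 2.2 (add \lnot r, \lnot q):
        ○ open, literals {q=false, r=false}.
0 branches closed, 4 open.
Each open branch fixes some atoms; the unmentioned ones are free. Counting distinct full assignments: branch {p=true, q=true} (r) contributes 2 new; branch {q=false} (p, r) contributes 4 new; branch {q=true, r=true} (p) contributes 1 new; branch {q=false, r=false} (p) contributes 0 new. Total: 7.

7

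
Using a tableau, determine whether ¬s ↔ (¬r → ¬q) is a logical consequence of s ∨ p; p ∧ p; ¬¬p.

No

Initial set: {(s ∨ p); (p ∧ p); ¬¬p; ¬(¬s ↔ (¬r → ¬q))}.
(p ∧ p): α-rule — add p, p.
¬¬p: drop double negation, giving p.
(s ∨ p): β-rule — branch into s  //  p.
  branch 1 (add s):
    ¬(¬s ↔ (¬r → ¬q)): β-rule — branch into ¬s, ¬(¬r → ¬q)  //  ¬¬s, (¬r → ¬q).
      branch 1.1 (add ¬s, ¬(¬r → ¬q)):
        × closes — contains both s and ¬s.
      branch 1.2 (add ¬¬s, (¬r → ¬q)):
        (¬r → ¬q): β-rule — branch into ¬¬r  //  ¬q.
          branch 1.2.1 (add ¬¬r):
            ○ open, literals {p=T, r=T, s=T}.
          branch 1.2.2 (add ¬q):
            ○ open, literals {p=T, q=F, s=T}.
  branch 2 (add p):
    ¬(¬s ↔ (¬r → ¬q)): β-rule — branch into ¬s, ¬(¬r → ¬q)  //  ¬¬s, (¬r → ¬q).
      branch 2.1 (add ¬s, ¬(¬r → ¬q)):
        ¬(¬r → ¬q): α-rule — add ¬r, ¬¬q.
        ○ open, literals {p=T, q=T, r=F, s=F}.
      branch 2.2 (add ¬¬s, (¬r → ¬q)):
        (¬r → ¬q): β-rule — branch into ¬¬r  //  ¬q.
          branch 2.2.1 (add ¬¬r):
            ○ open, literals {p=T, r=T, s=T}.
          branch 2.2.2 (add ¬q):
            ○ open, literals {p=T, q=F, s=T}.
1 branch closed, 5 open.
An open branch gives a countermodel: p=T, r=T, s=T (unmentioned atoms arbitrary); the premises hold there but the conclusion fails.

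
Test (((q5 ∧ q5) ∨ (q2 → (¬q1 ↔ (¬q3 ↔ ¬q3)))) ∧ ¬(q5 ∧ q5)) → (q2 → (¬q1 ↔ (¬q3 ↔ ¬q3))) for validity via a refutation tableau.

Assume the negation and expand:
Initial set: {¬((((q5 ∧ q5) ∨ (q2 → (¬q1 ↔ (¬q3 ↔ ¬q3)))) ∧ ¬(q5 ∧ q5)) → (q2 → (¬q1 ↔ (¬q3 ↔ ¬q3))))}.
¬((((q5 ∧ q5) ∨ (q2 → (¬q1 ↔ (¬q3 ↔ ¬q3)))) ∧ ¬(q5 ∧ q5)) → (q2 → (¬q1 ↔ (¬q3 ↔ ¬q3)))): α-rule — add (((q5 ∧ q5) ∨ (q2 → (¬q1 ↔ (¬q3 ↔ ¬q3)))) ∧ ¬(q5 ∧ q5)), ¬(q2 → (¬q1 ↔ (¬q3 ↔ ¬q3))).
(((q5 ∧ q5) ∨ (q2 → (¬q1 ↔ (¬q3 ↔ ¬q3)))) ∧ ¬(q5 ∧ q5)): α-rule — add ((q5 ∧ q5) ∨ (q2 → (¬q1 ↔ (¬q3 ↔ ¬q3)))), ¬(q5 ∧ q5).
¬(q2 → (¬q1 ↔ (¬q3 ↔ ¬q3))): α-rule — add q2, ¬(¬q1 ↔ (¬q3 ↔ ¬q3)).
((q5 ∧ q5) ∨ (q2 → (¬q1 ↔ (¬q3 ↔ ¬q3)))): β-rule — branch into (q5 ∧ q5)  //  (q2 → (¬q1 ↔ (¬q3 ↔ ¬q3))).
  branch 1 (add (q5 ∧ q5)):
    (q5 ∧ q5): α-rule — add q5, q5.
    ¬(q5 ∧ q5): β-rule — branch into ¬q5  //  ¬q5.
      branch 1.1 (add ¬q5):
        × closes — contains both q5 and ¬q5.
      branch 1.2 (add ¬q5):
        × closes — contains both q5 and ¬q5.
  branch 2 (add (q2 → (¬q1 ↔ (¬q3 ↔ ¬q3)))):
    ¬(q5 ∧ q5): β-rule — branch into ¬q5  //  ¬q5.
      branch 2.1 (add ¬q5):
        ¬(¬q1 ↔ (¬q3 ↔ ¬q3)): β-rule — branch into ¬q1, ¬(¬q3 ↔ ¬q3)  //  ¬¬q1, (¬q3 ↔ ¬q3).
          branch 2.1.1 (add ¬q1, ¬(¬q3 ↔ ¬q3)):
            (q2 → (¬q1 ↔ (¬q3 ↔ ¬q3))): β-rule — branch into ¬q2  //  (¬q1 ↔ (¬q3 ↔ ¬q3)).
              branch 2.1.1.1 (add ¬q2):
                × closes — contains both q2 and ¬q2.
              branch 2.1.1.2 (add (¬q1 ↔ (¬q3 ↔ ¬q3))):
                ¬(¬q3 ↔ ¬q3): β-rule — branch into ¬q3, ¬¬q3  //  ¬¬q3, ¬q3.
                  branch 2.1.1.2.1 (add ¬q3, ¬¬q3):
                    × closes — contains both q3 and ¬q3.
                  branch 2.1.1.2.2 (add ¬¬q3, ¬q3):
                    × closes — contains both q3 and ¬q3.
          branch 2.1.2 (add ¬¬q1, (¬q3 ↔ ¬q3)):
            (q2 → (¬q1 ↔ (¬q3 ↔ ¬q3))): β-rule — branch into ¬q2  //  (¬q1 ↔ (¬q3 ↔ ¬q3)).
              branch 2.1.2.1 (add ¬q2):
                × closes — contains both q2 and ¬q2.
              branch 2.1.2.2 (add (¬q1 ↔ (¬q3 ↔ ¬q3))):
                (¬q3 ↔ ¬q3): β-rule — branch into ¬q3, ¬q3  //  ¬¬q3, ¬¬q3.
                  branch 2.1.2.2.1 (add ¬q3, ¬q3):
                    (¬q1 ↔ (¬q3 ↔ ¬q3)): β-rule — branch into ¬q1, (¬q3 ↔ ¬q3)  //  ¬¬q1, ¬(¬q3 ↔ ¬q3).
                      branch 2.1.2.2.1.1 (add ¬q1, (¬q3 ↔ ¬q3)):
                        × closes — contains both q1 and ¬q1.
                      branch 2.1.2.2.1.2 (add ¬¬q1, ¬(¬q3 ↔ ¬q3)):
                        ¬(¬q3 ↔ ¬q3): β-rule — branch into ¬q3, ¬¬q3  //  ¬¬q3, ¬q3.
                          branch 2.1.2.2.1.2.1 (add ¬q3, ¬¬q3):
                            × closes — contains both q3 and ¬q3.
                          branch 2.1.2.2.1.2.2 (add ¬¬q3, ¬q3):
                            × closes — contains both q3 and ¬q3.
                  branch 2.1.2.2.2 (add ¬¬q3, ¬¬q3):
                    (¬q1 ↔ (¬q3 ↔ ¬q3)): β-rule — branch into ¬q1, (¬q3 ↔ ¬q3)  //  ¬¬q1, ¬(¬q3 ↔ ¬q3).
                      branch 2.1.2.2.2.1 (add ¬q1, (¬q3 ↔ ¬q3)):
                        × closes — contains both q1 and ¬q1.
                      branch 2.1.2.2.2.2 (add ¬¬q1, ¬(¬q3 ↔ ¬q3)):
                        ¬(¬q3 ↔ ¬q3): β-rule — branch into ¬q3, ¬¬q3  //  ¬¬q3, ¬q3.
                          branch 2.1.2.2.2.2.1 (add ¬q3, ¬¬q3):
                            × closes — contains both q3 and ¬q3.
                          branch 2.1.2.2.2.2.2 (add ¬¬q3, ¬q3):
                            × closes — contains both q3 and ¬q3.
      branch 2.2 (add ¬q5):
        ¬(¬q1 ↔ (¬q3 ↔ ¬q3)): β-rule — branch into ¬q1, ¬(¬q3 ↔ ¬q3)  //  ¬¬q1, (¬q3 ↔ ¬q3).
          branch 2.2.1 (add ¬q1, ¬(¬q3 ↔ ¬q3)):
            (q2 → (¬q1 ↔ (¬q3 ↔ ¬q3))): β-rule — branch into ¬q2  //  (¬q1 ↔ (¬q3 ↔ ¬q3)).
              branch 2.2.1.1 (add ¬q2):
                × closes — contains both q2 and ¬q2.
              branch 2.2.1.2 (add (¬q1 ↔ (¬q3 ↔ ¬q3))):
                ¬(¬q3 ↔ ¬q3): β-rule — branch into ¬q3, ¬¬q3  //  ¬¬q3, ¬q3.
                  branch 2.2.1.2.1 (add ¬q3, ¬¬q3):
                    × closes — contains both q3 and ¬q3.
                  branch 2.2.1.2.2 (add ¬¬q3, ¬q3):
                    × closes — contains both q3 and ¬q3.
          branch 2.2.2 (add ¬¬q1, (¬q3 ↔ ¬q3)):
            (q2 → (¬q1 ↔ (¬q3 ↔ ¬q3))): β-rule — branch into ¬q2  //  (¬q1 ↔ (¬q3 ↔ ¬q3)).
              branch 2.2.2.1 (add ¬q2):
                × closes — contains both q2 and ¬q2.
              branch 2.2.2.2 (add (¬q1 ↔ (¬q3 ↔ ¬q3))):
                (¬q3 ↔ ¬q3): β-rule — branch into ¬q3, ¬q3  //  ¬¬q3, ¬¬q3.
                  branch 2.2.2.2.1 (add ¬q3, ¬q3):
                    (¬q1 ↔ (¬q3 ↔ ¬q3)): β-rule — branch into ¬q1, (¬q3 ↔ ¬q3)  //  ¬¬q1, ¬(¬q3 ↔ ¬q3).
                      branch 2.2.2.2.1.1 (add ¬q1, (¬q3 ↔ ¬q3)):
                        × closes — contains both q1 and ¬q1.
                      branch 2.2.2.2.1.2 (add ¬¬q1, ¬(¬q3 ↔ ¬q3)):
                        ¬(¬q3 ↔ ¬q3): β-rule — branch into ¬q3, ¬¬q3  //  ¬¬q3, ¬q3.
                          branch 2.2.2.2.1.2.1 (add ¬q3, ¬¬q3):
                            × closes — contains both q3 and ¬q3.
                          branch 2.2.2.2.1.2.2 (add ¬¬q3, ¬q3):
                            × closes — contains both q3 and ¬q3.
                  branch 2.2.2.2.2 (add ¬¬q3, ¬¬q3):
                    (¬q1 ↔ (¬q3 ↔ ¬q3)): β-rule — branch into ¬q1, (¬q3 ↔ ¬q3)  //  ¬¬q1, ¬(¬q3 ↔ ¬q3).
                      branch 2.2.2.2.2.1 (add ¬q1, (¬q3 ↔ ¬q3)):
                        × closes — contains both q1 and ¬q1.
                      branch 2.2.2.2.2.2 (add ¬¬q1, ¬(¬q3 ↔ ¬q3)):
                        ¬(¬q3 ↔ ¬q3): β-rule — branch into ¬q3, ¬¬q3  //  ¬¬q3, ¬q3.
                          branch 2.2.2.2.2.2.1 (add ¬q3, ¬¬q3):
                            × closes — contains both q3 and ¬q3.
                          branch 2.2.2.2.2.2.2 (add ¬¬q3, ¬q3):
                            × closes — contains both q3 and ¬q3.
All 22 branches close.
Every branch closed, so the negation is unsatisfiable and the formula is valid.

Valid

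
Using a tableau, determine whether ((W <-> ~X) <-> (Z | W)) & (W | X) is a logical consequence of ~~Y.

Initial set: {T ~~Y; F (((W <-> ~X) <-> (Z | W)) & (W | X))}.
T ~~Y: drop double negation, giving T Y.
F (((W <-> ~X) <-> (Z | W)) & (W | X)): β-rule — branch into F ((W <-> ~X) <-> (Z | W))  //  F (W | X).
  branch 1 (add F ((W <-> ~X) <-> (Z | W))):
    F ((W <-> ~X) <-> (Z | W)): β-rule — branch into T (W <-> ~X), F (Z | W)  //  F (W <-> ~X), T (Z | W).
      branch 1.1 (add T (W <-> ~X), F (Z | W)):
        F (Z | W): α-rule — add F Z, F W.
        T (W <-> ~X): β-rule — branch into T W, T ~X  //  F W, F ~X.
          branch 1.1.1 (add T W, T ~X):
            × closes — contains both W and ~W.
          branch 1.1.2 (add F W, F ~X):
            ○ open, literals {W=false, X=true, Y=true, Z=false}.
      branch 1.2 (add F (W <-> ~X), T (Z | W)):
        F (W <-> ~X): β-rule — branch into T W, F ~X  //  F W, T ~X.
          branch 1.2.1 (add T W, F ~X):
            T (Z | W): β-rule — branch into T Z  //  T W.
              branch 1.2.1.1 (add T Z):
                ○ open, literals {W=true, X=true, Y=true, Z=true}.
              branch 1.2.1.2 (add T W):
                ○ open, literals {W=true, X=true, Y=true}.
          branch 1.2.2 (add F W, T ~X):
            T (Z | W): β-rule — branch into T Z  //  T W.
              branch 1.2.2.1 (add T Z):
                ○ open, literals {W=false, X=false, Y=true, Z=true}.
              branch 1.2.2.2 (add T W):
                × closes — contains both W and ~W.
  branch 2 (add F (W | X)):
    F (W | X): α-rule — add F W, F X.
    ○ open, literals {W=false, X=false, Y=true}.
2 branches closed, 5 open.
An open branch gives a countermodel: W=false, X=true, Y=true, Z=false (unmentioned atoms arbitrary); the premises hold there but the conclusion fails.

No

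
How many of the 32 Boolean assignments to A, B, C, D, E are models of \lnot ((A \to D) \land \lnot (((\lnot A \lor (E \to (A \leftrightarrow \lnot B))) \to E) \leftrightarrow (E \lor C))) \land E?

16

Initial set: {T (\lnot ((A \to D) \land \lnot (((\lnot A \lor (E \to (A \leftrightarrow \lnot B))) \to E) \leftrightarrow (E \lor C))) \land E)}.
T (\lnot ((A \to D) \land \lnot (((\lnot A \lor (E \to (A \leftrightarrow \lnot B))) \to E) \leftrightarrow (E \lor C))) \land E): α-rule — add T \lnot ((A \to D) \land \lnot (((\lnot A \lor (E \to (A \leftrightarrow \lnot B))) \to E) \leftrightarrow (E \lor C))), T E.
T \lnot ((A \to D) \land \lnot (((\lnot A \lor (E \to (A \leftrightarrow \lnot B))) \to E) \leftrightarrow (E \lor C))): β-rule — branch into F (A \to D)  //  F \lnot (((\lnot A \lor (E \to (A \leftrightarrow \lnot B))) \to E) \leftrightarrow (E \lor C)).
  branch 1 (add F (A \to D)):
    F (A \to D): α-rule — add T A, F D.
    ○ open, literals {A=1, D=0, E=1}.
  branch 2 (add F \lnot (((\lnot A \lor (E \to (A \leftrightarrow \lnot B))) \to E) \leftrightarrow (E \lor C))):
    F \lnot (((\lnot A \lor (E \to (A \leftrightarrow \lnot B))) \to E) \leftrightarrow (E \lor C)): β-rule — branch into T ((\lnot A \lor (E \to (A \leftrightarrow \lnot B))) \to E), T (E \lor C)  //  F ((\lnot A \lor (E \to (A \leftrightarrow \lnot B))) \to E), F (E \lor C).
      branch 2.1 (add T ((\lnot A \lor (E \to (A \leftrightarrow \lnot B))) \to E), T (E \lor C)):
        T ((\lnot A \lor (E \to (A \leftrightarrow \lnot B))) \to E): β-rule — branch into F (\lnot A \lor (E \to (A \leftrightarrow \lnot B)))  //  T E.
          branch 2.1.1 (add F (\lnot A \lor (E \to (A \leftrightarrow \lnot B)))):
            F (\lnot A \lor (E \to (A \leftrightarrow \lnot B))): α-rule — add F \lnot A, F (E \to (A \leftrightarrow \lnot B)).
            F (E \to (A \leftrightarrow \lnot B)): α-rule — add T E, F (A \leftrightarrow \lnot B).
            T (E \lor C): β-rule — branch into T E  //  T C.
              branch 2.1.1.1 (add T E):
                F (A \leftrightarrow \lnot B): β-rule — branch into T A, F \lnot B  //  F A, T \lnot B.
                  branch 2.1.1.1.1 (add T A, F \lnot B):
                    ○ open, literals {A=1, B=1, E=1}.
                  branch 2.1.1.1.2 (add F A, T \lnot B):
                    × closes — contains both A and \lnot A.
              branch 2.1.1.2 (add T C):
                F (A \leftrightarrow \lnot B): β-rule — branch into T A, F \lnot B  //  F A, T \lnot B.
                  branch 2.1.1.2.1 (add T A, F \lnot B):
                    ○ open, literals {A=1, B=1, C=1, E=1}.
                  branch 2.1.1.2.2 (add F A, T \lnot B):
                    × closes — contains both A and \lnot A.
          branch 2.1.2 (add T E):
            T (E \lor C): β-rule — branch into T E  //  T C.
              branch 2.1.2.1 (add T E):
                ○ open, literals {E=1}.
              branch 2.1.2.2 (add T C):
                ○ open, literals {C=1, E=1}.
      branch 2.2 (add F ((\lnot A \lor (E \to (A \leftrightarrow \lnot B))) \to E), F (E \lor C)):
        F ((\lnot A \lor (E \to (A \leftrightarrow \lnot B))) \to E): α-rule — add T (\lnot A \lor (E \to (A \leftrightarrow \lnot B))), F E.
        × closes — contains both E and \lnot E.
3 branches closed, 5 open.
Each open branch fixes some atoms; the unmentioned ones are free. Counting distinct full assignments: branch {A=1, D=0, E=1} (B, C) contributes 4 new; branch {A=1, B=1, E=1} (C, D) contributes 2 new; branch {A=1, B=1, C=1, E=1} (D) contributes 0 new; branch {E=1} (A, B, C, D) contributes 10 new; branch {C=1, E=1} (A, B, D) contributes 0 new. Total: 16.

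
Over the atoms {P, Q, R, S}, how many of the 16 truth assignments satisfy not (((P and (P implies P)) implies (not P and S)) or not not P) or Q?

8

Initial set: {(not (((P and (P implies P)) implies (not P and S)) or not not P) or Q)}.
(not (((P and (P implies P)) implies (not P and S)) or not not P) or Q): β-rule — branch into not (((P and (P implies P)) implies (not P and S)) or not not P)  //  Q.
  branch 1 (add not (((P and (P implies P)) implies (not P and S)) or not not P)):
    not (((P and (P implies P)) implies (not P and S)) or not not P): α-rule — add not ((P and (P implies P)) implies (not P and S)), not not not P.
    not ((P and (P implies P)) implies (not P and S)): α-rule — add (P and (P implies P)), not (not P and S).
    not not not P: drop double negation, giving not P.
    (P and (P implies P)): α-rule — add P, (P implies P).
    × closes — contains both P and not P.
  branch 2 (add Q):
    ○ open, literals {Q=true}.
1 branch closed, 1 open.
Each open branch fixes some atoms; the unmentioned ones are free. Counting distinct full assignments: branch {Q=true} (P, R, S) contributes 8 new. Total: 8.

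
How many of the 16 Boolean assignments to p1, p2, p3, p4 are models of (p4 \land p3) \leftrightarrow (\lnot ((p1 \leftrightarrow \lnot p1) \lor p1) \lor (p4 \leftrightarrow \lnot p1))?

4

Initial set: {T ((p4 \land p3) \leftrightarrow (\lnot ((p1 \leftrightarrow \lnot p1) \lor p1) \lor (p4 \leftrightarrow \lnot p1)))}.
T ((p4 \land p3) \leftrightarrow (\lnot ((p1 \leftrightarrow \lnot p1) \lor p1) \lor (p4 \leftrightarrow \lnot p1))): β-rule — branch into T (p4 \land p3), T (\lnot ((p1 \leftrightarrow \lnot p1) \lor p1) \lor (p4 \leftrightarrow \lnot p1))  //  F (p4 \land p3), F (\lnot ((p1 \leftrightarrow \lnot p1) \lor p1) \lor (p4 \leftrightarrow \lnot p1)).
  branch 1 (add T (p4 \land p3), T (\lnot ((p1 \leftrightarrow \lnot p1) \lor p1) \lor (p4 \leftrightarrow \lnot p1))):
    T (p4 \land p3): α-rule — add T p4, T p3.
    T (\lnot ((p1 \leftrightarrow \lnot p1) \lor p1) \lor (p4 \leftrightarrow \lnot p1)): β-rule — branch into T \lnot ((p1 \leftrightarrow \lnot p1) \lor p1)  //  T (p4 \leftrightarrow \lnot p1).
      branch 1.1 (add T \lnot ((p1 \leftrightarrow \lnot p1) \lor p1)):
        T \lnot ((p1 \leftrightarrow \lnot p1) \lor p1): α-rule — add F (p1 \leftrightarrow \lnot p1), F p1.
        F (p1 \leftrightarrow \lnot p1): β-rule — branch into T p1, F \lnot p1  //  F p1, T \lnot p1.
          branch 1.1.1 (add T p1, F \lnot p1):
            × closes — contains both p1 and \lnot p1.
          branch 1.1.2 (add F p1, T \lnot p1):
            ○ open, literals {p1=F, p3=T, p4=T}.
      branch 1.2 (add T (p4 \leftrightarrow \lnot p1)):
        T (p4 \leftrightarrow \lnot p1): β-rule — branch into T p4, T \lnot p1  //  F p4, F \lnot p1.
          branch 1.2.1 (add T p4, T \lnot p1):
            ○ open, literals {p1=F, p3=T, p4=T}.
          branch 1.2.2 (add F p4, F \lnot p1):
            × closes — contains both p4 and \lnot p4.
  branch 2 (add F (p4 \land p3), F (\lnot ((p1 \leftrightarrow \lnot p1) \lor p1) \lor (p4 \leftrightarrow \lnot p1))):
    F (\lnot ((p1 \leftrightarrow \lnot p1) \lor p1) \lor (p4 \leftrightarrow \lnot p1)): α-rule — add F \lnot ((p1 \leftrightarrow \lnot p1) \lor p1), F (p4 \leftrightarrow \lnot p1).
    F (p4 \land p3): β-rule — branch into F p4  //  F p3.
      branch 2.1 (add F p4):
        F \lnot ((p1 \leftrightarrow \lnot p1) \lor p1): β-rule — branch into T (p1 \leftrightarrow \lnot p1)  //  T p1.
          branch 2.1.1 (add T (p1 \leftrightarrow \lnot p1)):
            F (p4 \leftrightarrow \lnot p1): β-rule — branch into T p4, F \lnot p1  //  F p4, T \lnot p1.
              branch 2.1.1.1 (add T p4, F \lnot p1):
                × closes — contains both p4 and \lnot p4.
              branch 2.1.1.2 (add F p4, T \lnot p1):
                T (p1 \leftrightarrow \lnot p1): β-rule — branch into T p1, T \lnot p1  //  F p1, F \lnot p1.
                  branch 2.1.1.2.1 (add T p1, T \lnot p1):
                    × closes — contains both p1 and \lnot p1.
                  branch 2.1.1.2.2 (add F p1, F \lnot p1):
                    × closes — contains both p1 and \lnot p1.
          branch 2.1.2 (add T p1):
            F (p4 \leftrightarrow \lnot p1): β-rule — branch into T p4, F \lnot p1  //  F p4, T \lnot p1.
              branch 2.1.2.1 (add T p4, F \lnot p1):
                × closes — contains both p4 and \lnot p4.
              branch 2.1.2.2 (add F p4, T \lnot p1):
                × closes — contains both p1 and \lnot p1.
      branch 2.2 (add F p3):
        F \lnot ((p1 \leftrightarrow \lnot p1) \lor p1): β-rule — branch into T (p1 \leftrightarrow \lnot p1)  //  T p1.
          branch 2.2.1 (add T (p1 \leftrightarrow \lnot p1)):
            F (p4 \leftrightarrow \lnot p1): β-rule — branch into T p4, F \lnot p1  //  F p4, T \lnot p1.
              branch 2.2.1.1 (add T p4, F \lnot p1):
                T (p1 \leftrightarrow \lnot p1): β-rule — branch into T p1, T \lnot p1  //  F p1, F \lnot p1.
                  branch 2.2.1.1.1 (add T p1, T \lnot p1):
                    × closes — contains both p1 and \lnot p1.
                  branch 2.2.1.1.2 (add F p1, F \lnot p1):
                    × closes — contains both p1 and \lnot p1.
              branch 2.2.1.2 (add F p4, T \lnot p1):
                T (p1 \leftrightarrow \lnot p1): β-rule — branch into T p1, T \lnot p1  //  F p1, F \lnot p1.
                  branch 2.2.1.2.1 (add T p1, T \lnot p1):
                    × closes — contains both p1 and \lnot p1.
                  branch 2.2.1.2.2 (add F p1, F \lnot p1):
                    × closes — contains both p1 and \lnot p1.
          branch 2.2.2 (add T p1):
            F (p4 \leftrightarrow \lnot p1): β-rule — branch into T p4, F \lnot p1  //  F p4, T \lnot p1.
              branch 2.2.2.1 (add T p4, F \lnot p1):
                ○ open, literals {p1=T, p3=F, p4=T}.
              branch 2.2.2.2 (add F p4, T \lnot p1):
                × closes — contains both p1 and \lnot p1.
12 branches closed, 3 open.
Each open branch fixes some atoms; the unmentioned ones are free. Counting distinct full assignments: branch {p1=F, p3=T, p4=T} (p2) contributes 2 new; branch {p1=F, p3=T, p4=T} (p2) contributes 0 new; branch {p1=T, p3=F, p4=T} (p2) contributes 2 new. Total: 4.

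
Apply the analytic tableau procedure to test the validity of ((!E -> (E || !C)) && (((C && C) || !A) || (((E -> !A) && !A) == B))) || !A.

Assume the negation and expand:
Initial set: {F (((!E -> (E || !C)) && (((C && C) || !A) || (((E -> !A) && !A) == B))) || !A)}.
F (((!E -> (E || !C)) && (((C && C) || !A) || (((E -> !A) && !A) == B))) || !A): α-rule — add F ((!E -> (E || !C)) && (((C && C) || !A) || (((E -> !A) && !A) == B))), F !A.
F ((!E -> (E || !C)) && (((C && C) || !A) || (((E -> !A) && !A) == B))): β-rule — branch into F (!E -> (E || !C))  //  F (((C && C) || !A) || (((E -> !A) && !A) == B)).
  branch 1 (add F (!E -> (E || !C))):
    F (!E -> (E || !C)): α-rule — add T !E, F (E || !C).
    F (E || !C): α-rule — add F E, F !C.
    ○ open, literals {A=T, C=T, E=F}.
  branch 2 (add F (((C && C) || !A) || (((E -> !A) && !A) == B))):
    F (((C && C) || !A) || (((E -> !A) && !A) == B)): α-rule — add F ((C && C) || !A), F (((E -> !A) && !A) == B).
    F ((C && C) || !A): α-rule — add F (C && C), F !A.
    F (((E -> !A) && !A) == B): β-rule — branch into T ((E -> !A) && !A), F B  //  F ((E -> !A) && !A), T B.
      branch 2.1 (add T ((E -> !A) && !A), F B):
        T ((E -> !A) && !A): α-rule — add T (E -> !A), T !A.
        × closes — contains both A and !A.
      branch 2.2 (add F ((E -> !A) && !A), T B):
        F (C && C): β-rule — branch into F C  //  F C.
          branch 2.2.1 (add F C):
            F ((E -> !A) && !A): β-rule — branch into F (E -> !A)  //  F !A.
              branch 2.2.1.1 (add F (E -> !A)):
                F (E -> !A): α-rule — add T E, F !A.
                ○ open, literals {A=T, B=T, C=F, E=T}.
              branch 2.2.1.2 (add F !A):
                ○ open, literals {A=T, B=T, C=F}.
          branch 2.2.2 (add F C):
            F ((E -> !A) && !A): β-rule — branch into F (E -> !A)  //  F !A.
              branch 2.2.2.1 (add F (E -> !A)):
                F (E -> !A): α-rule — add T E, F !A.
                ○ open, literals {A=T, B=T, C=F, E=T}.
              branch 2.2.2.2 (add F !A):
                ○ open, literals {A=T, B=T, C=F}.
1 branch closed, 5 open.
An open branch gives a countermodel: A=T, C=T, E=F (unmentioned atoms arbitrary); under it the original formula is false.

Not valid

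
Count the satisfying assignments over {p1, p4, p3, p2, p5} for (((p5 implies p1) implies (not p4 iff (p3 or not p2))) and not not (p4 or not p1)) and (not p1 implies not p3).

Initial set: {T ((((p5 implies p1) implies (not p4 iff (p3 or not p2))) and not not (p4 or not p1)) and (not p1 implies not p3))}.
T ((((p5 implies p1) implies (not p4 iff (p3 or not p2))) and not not (p4 or not p1)) and (not p1 implies not p3)): α-rule — add T (((p5 implies p1) implies (not p4 iff (p3 or not p2))) and not not (p4 or not p1)), T (not p1 implies not p3).
T (((p5 implies p1) implies (not p4 iff (p3 or not p2))) and not not (p4 or not p1)): α-rule — add T ((p5 implies p1) implies (not p4 iff (p3 or not p2))), T not not (p4 or not p1).
T not not (p4 or not p1): drop double negation, giving T (p4 or not p1).
T (not p1 implies not p3): β-rule — branch into F not p1  //  T not p3.
  branch 1 (add F not p1):
    T ((p5 implies p1) implies (not p4 iff (p3 or not p2))): β-rule — branch into F (p5 implies p1)  //  T (not p4 iff (p3 or not p2)).
      branch 1.1 (add F (p5 implies p1)):
        F (p5 implies p1): α-rule — add T p5, F p1.
        × closes — contains both p1 and not p1.
      branch 1.2 (add T (not p4 iff (p3 or not p2))):
        T (p4 or not p1): β-rule — branch into T p4  //  T not p1.
          branch 1.2.1 (add T p4):
            T (not p4 iff (p3 or not p2)): β-rule — branch into T not p4, T (p3 or not p2)  //  F not p4, F (p3 or not p2).
              branch 1.2.1.1 (add T not p4, T (p3 or not p2)):
                × closes — contains both p4 and not p4.
              branch 1.2.1.2 (add F not p4, F (p3 or not p2)):
                F (p3 or not p2): α-rule — add F p3, F not p2.
                ○ open, literals {p1=1, p2=1, p3=0, p4=1}.
          branch 1.2.2 (add T not p1):
            × closes — contains both p1 and not p1.
  branch 2 (add T not p3):
    T ((p5 implies p1) implies (not p4 iff (p3 or not p2))): β-rule — branch into F (p5 implies p1)  //  T (not p4 iff (p3 or not p2)).
      branch 2.1 (add F (p5 implies p1)):
        F (p5 implies p1): α-rule — add T p5, F p1.
        T (p4 or not p1): β-rule — branch into T p4  //  T not p1.
          branch 2.1.1 (add T p4):
            ○ open, literals {p1=0, p3=0, p4=1, p5=1}.
          branch 2.1.2 (add T not p1):
            ○ open, literals {p1=0, p3=0, p5=1}.
      branch 2.2 (add T (not p4 iff (p3 or not p2))):
        T (p4 or not p1): β-rule — branch into T p4  //  T not p1.
          branch 2.2.1 (add T p4):
            T (not p4 iff (p3 or not p2)): β-rule — branch into T not p4, T (p3 or not p2)  //  F not p4, F (p3 or not p2).
              branch 2.2.1.1 (add T not p4, T (p3 or not p2)):
                × closes — contains both p4 and not p4.
              branch 2.2.1.2 (add F not p4, F (p3 or not p2)):
                F (p3 or not p2): α-rule — add F p3, F not p2.
                ○ open, literals {p2=1, p3=0, p4=1}.
          branch 2.2.2 (add T not p1):
            T (not p4 iff (p3 or not p2)): β-rule — branch into T not p4, T (p3 or not p2)  //  F not p4, F (p3 or not p2).
              branch 2.2.2.1 (add T not p4, T (p3 or not p2)):
                T (p3 or not p2): β-rule — branch into T p3  //  T not p2.
                  branch 2.2.2.1.1 (add T p3):
                    × closes — contains both p3 and not p3.
                  branch 2.2.2.1.2 (add T not p2):
                    ○ open, literals {p1=0, p2=0, p3=0, p4=0}.
              branch 2.2.2.2 (add F not p4, F (p3 or not p2)):
                F (p3 or not p2): α-rule — add F p3, F not p2.
                ○ open, literals {p1=0, p2=1, p3=0, p4=1}.
5 branches closed, 6 open.
Each open branch fixes some atoms; the unmentioned ones are free. Counting distinct full assignments: branch {p1=1, p2=1, p3=0, p4=1} (p5) contributes 2 new; branch {p1=0, p3=0, p4=1, p5=1} (p2) contributes 2 new; branch {p1=0, p3=0, p5=1} (p4, p2) contributes 2 new; branch {p2=1, p3=0, p4=1} (p1, p5) contributes 1 new; branch {p1=0, p2=0, p3=0, p4=0} (p5) contributes 1 new; branch {p1=0, p2=1, p3=0, p4=1} (p5) contributes 0 new. Total: 8.

8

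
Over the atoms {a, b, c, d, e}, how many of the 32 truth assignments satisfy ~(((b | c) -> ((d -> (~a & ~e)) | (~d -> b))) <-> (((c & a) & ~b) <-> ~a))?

20

Initial set: {~(((b | c) -> ((d -> (~a & ~e)) | (~d -> b))) <-> (((c & a) & ~b) <-> ~a))}.
~(((b | c) -> ((d -> (~a & ~e)) | (~d -> b))) <-> (((c & a) & ~b) <-> ~a)): β-rule — branch into ((b | c) -> ((d -> (~a & ~e)) | (~d -> b))), ~(((c & a) & ~b) <-> ~a)  //  ~((b | c) -> ((d -> (~a & ~e)) | (~d -> b))), (((c & a) & ~b) <-> ~a).
  branch 1 (add ((b | c) -> ((d -> (~a & ~e)) | (~d -> b))), ~(((c & a) & ~b) <-> ~a)):
    ((b | c) -> ((d -> (~a & ~e)) | (~d -> b))): β-rule — branch into ~(b | c)  //  ((d -> (~a & ~e)) | (~d -> b)).
      branch 1.1 (add ~(b | c)):
        ~(b | c): α-rule — add ~b, ~c.
        ~(((c & a) & ~b) <-> ~a): β-rule — branch into ((c & a) & ~b), ~~a  //  ~((c & a) & ~b), ~a.
          branch 1.1.1 (add ((c & a) & ~b), ~~a):
            ((c & a) & ~b): α-rule — add (c & a), ~b.
            (c & a): α-rule — add c, a.
            × closes — contains both c and ~c.
          branch 1.1.2 (add ~((c & a) & ~b), ~a):
            ~((c & a) & ~b): β-rule — branch into ~(c & a)  //  ~~b.
              branch 1.1.2.1 (add ~(c & a)):
                ~(c & a): β-rule — branch into ~c  //  ~a.
                  branch 1.1.2.1.1 (add ~c):
                    ○ open, literals {a=F, b=F, c=F}.
                  branch 1.1.2.1.2 (add ~a):
                    ○ open, literals {a=F, b=F, c=F}.
              branch 1.1.2.2 (add ~~b):
                × closes — contains both b and ~b.
      branch 1.2 (add ((d -> (~a & ~e)) | (~d -> b))):
        ~(((c & a) & ~b) <-> ~a): β-rule — branch into ((c & a) & ~b), ~~a  //  ~((c & a) & ~b), ~a.
          branch 1.2.1 (add ((c & a) & ~b), ~~a):
            ((c & a) & ~b): α-rule — add (c & a), ~b.
            (c & a): α-rule — add c, a.
            ((d -> (~a & ~e)) | (~d -> b)): β-rule — branch into (d -> (~a & ~e))  //  (~d -> b).
              branch 1.2.1.1 (add (d -> (~a & ~e))):
                (d -> (~a & ~e)): β-rule — branch into ~d  //  (~a & ~e).
                  branch 1.2.1.1.1 (add ~d):
                    ○ open, literals {a=T, b=F, c=T, d=F}.
                  branch 1.2.1.1.2 (add (~a & ~e)):
                    (~a & ~e): α-rule — add ~a, ~e.
                    × closes — contains both a and ~a.
              branch 1.2.1.2 (add (~d -> b)):
                (~d -> b): β-rule — branch into ~~d  //  b.
                  branch 1.2.1.2.1 (add ~~d):
                    ○ open, literals {a=T, b=F, c=T, d=T}.
                  branch 1.2.1.2.2 (add b):
                    × closes — contains both b and ~b.
          branch 1.2.2 (add ~((c & a) & ~b), ~a):
            ((d -> (~a & ~e)) | (~d -> b)): β-rule — branch into (d -> (~a & ~e))  //  (~d -> b).
              branch 1.2.2.1 (add (d -> (~a & ~e))):
                ~((c & a) & ~b): β-rule — branch into ~(c & a)  //  ~~b.
                  branch 1.2.2.1.1 (add ~(c & a)):
                    (d -> (~a & ~e)): β-rule — branch into ~d  //  (~a & ~e).
                      branch 1.2.2.1.1.1 (add ~d):
                        ~(c & a): β-rule — branch into ~c  //  ~a.
                          branch 1.2.2.1.1.1.1 (add ~c):
                            ○ open, literals {a=F, c=F, d=F}.
                          branch 1.2.2.1.1.1.2 (add ~a):
                            ○ open, literals {a=F, d=F}.
                      branch 1.2.2.1.1.2 (add (~a & ~e)):
                        (~a & ~e): α-rule — add ~a, ~e.
                        ~(c & a): β-rule — branch into ~c  //  ~a.
                          branch 1.2.2.1.1.2.1 (add ~c):
                            ○ open, literals {a=F, c=F, e=F}.
                          branch 1.2.2.1.1.2.2 (add ~a):
                            ○ open, literals {a=F, e=F}.
                  branch 1.2.2.1.2 (add ~~b):
                    (d -> (~a & ~e)): β-rule — branch into ~d  //  (~a & ~e).
                      branch 1.2.2.1.2.1 (add ~d):
                        ○ open, literals {a=F, b=T, d=F}.
                      branch 1.2.2.1.2.2 (add (~a & ~e)):
                        (~a & ~e): α-rule — add ~a, ~e.
                        ○ open, literals {a=F, b=T, e=F}.
              branch 1.2.2.2 (add (~d -> b)):
                ~((c & a) & ~b): β-rule — branch into ~(c & a)  //  ~~b.
                  branch 1.2.2.2.1 (add ~(c & a)):
                    (~d -> b): β-rule — branch into ~~d  //  b.
                      branch 1.2.2.2.1.1 (add ~~d):
                        ~(c & a): β-rule — branch into ~c  //  ~a.
                          branch 1.2.2.2.1.1.1 (add ~c):
                            ○ open, literals {a=F, c=F, d=T}.
                          branch 1.2.2.2.1.1.2 (add ~a):
                            ○ open, literals {a=F, d=T}.
                      branch 1.2.2.2.1.2 (add b):
                        ~(c & a): β-rule — branch into ~c  //  ~a.
                          branch 1.2.2.2.1.2.1 (add ~c):
                            ○ open, literals {a=F, b=T, c=F}.
                          branch 1.2.2.2.1.2.2 (add ~a):
                            ○ open, literals {a=F, b=T}.
                  branch 1.2.2.2.2 (add ~~b):
                    (~d -> b): β-rule — branch into ~~d  //  b.
                      branch 1.2.2.2.2.1 (add ~~d):
                        ○ open, literals {a=F, b=T, d=T}.
                      branch 1.2.2.2.2.2 (add b):
                        ○ open, literals {a=F, b=T}.
  branch 2 (add ~((b | c) -> ((d -> (~a & ~e)) | (~d -> b))), (((c & a) & ~b) <-> ~a)):
    ~((b | c) -> ((d -> (~a & ~e)) | (~d -> b))): α-rule — add (b | c), ~((d -> (~a & ~e)) | (~d -> b)).
    ~((d -> (~a & ~e)) | (~d -> b)): α-rule — add ~(d -> (~a & ~e)), ~(~d -> b).
    ~(d -> (~a & ~e)): α-rule — add d, ~(~a & ~e).
    ~(~d -> b): α-rule — add ~d, ~b.
    × closes — contains both d and ~d.
5 branches closed, 16 open.
Each open branch fixes some atoms; the unmentioned ones are free. Counting distinct full assignments: branch {a=F, b=F, c=F} (d, e) contributes 4 new; branch {a=F, b=F, c=F} (d, e) contributes 0 new; branch {a=T, b=F, c=T, d=F} (e) contributes 2 new; branch {a=T, b=F, c=T, d=T} (e) contributes 2 new; branch {a=F, c=F, d=F} (b, e) contributes 2 new; branch {a=F, d=F} (b, c, e) contributes 4 new; branch {a=F, c=F, e=F} (b, d) contributes 1 new; branch {a=F, e=F} (b, c, d) contributes 2 new; branch {a=F, b=T, d=F} (c, e) contributes 0 new; branch {a=F, b=T, e=F} (c, d) contributes 0 new; branch {a=F, c=F, d=T} (b, e) contributes 1 new; branch {a=F, d=T} (b, c, e) contributes 2 new; branch {a=F, b=T, c=F} (d, e) contributes 0 new; branch {a=F, b=T} (c, d, e) contributes 0 new; branch {a=F, b=T, d=T} (c, e) contributes 0 new; branch {a=F, b=T} (c, d, e) contributes 0 new. Total: 20.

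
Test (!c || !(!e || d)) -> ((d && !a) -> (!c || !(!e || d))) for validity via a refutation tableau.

Valid

Assume the negation and expand:
Initial set: {!((!c || !(!e || d)) -> ((d && !a) -> (!c || !(!e || d))))}.
!((!c || !(!e || d)) -> ((d && !a) -> (!c || !(!e || d)))): α-rule — add (!c || !(!e || d)), !((d && !a) -> (!c || !(!e || d))).
!((d && !a) -> (!c || !(!e || d))): α-rule — add (d && !a), !(!c || !(!e || d)).
(d && !a): α-rule — add d, !a.
!(!c || !(!e || d)): α-rule — add !!c, !!(!e || d).
(!c || !(!e || d)): β-rule — branch into !c  //  !(!e || d).
  branch 1 (add !c):
    × closes — contains both c and !c.
  branch 2 (add !(!e || d)):
    !(!e || d): α-rule — add !!e, !d.
    × closes — contains both d and !d.
All 2 branches close.
Every branch closed, so the negation is unsatisfiable and the formula is valid.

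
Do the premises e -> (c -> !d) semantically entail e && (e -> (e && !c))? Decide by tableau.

Initial set: {(e -> (c -> !d)); !(e && (e -> (e && !c)))}.
(e -> (c -> !d)): β-rule — branch into !e  //  (c -> !d).
  branch 1 (add !e):
    !(e && (e -> (e && !c))): β-rule — branch into !e  //  !(e -> (e && !c)).
      branch 1.1 (add !e):
        ○ open, literals {e=false}.
      branch 1.2 (add !(e -> (e && !c))):
        !(e -> (e && !c)): α-rule — add e, !(e && !c).
        × closes — contains both e and !e.
  branch 2 (add (c -> !d)):
    !(e && (e -> (e && !c))): β-rule — branch into !e  //  !(e -> (e && !c)).
      branch 2.1 (add !e):
        (c -> !d): β-rule — branch into !c  //  !d.
          branch 2.1.1 (add !c):
            ○ open, literals {c=false, e=false}.
          branch 2.1.2 (add !d):
            ○ open, literals {d=false, e=false}.
      branch 2.2 (add !(e -> (e && !c))):
        !(e -> (e && !c)): α-rule — add e, !(e && !c).
        (c -> !d): β-rule — branch into !c  //  !d.
          branch 2.2.1 (add !c):
            !(e && !c): β-rule — branch into !e  //  !!c.
              branch 2.2.1.1 (add !e):
                × closes — contains both e and !e.
              branch 2.2.1.2 (add !!c):
                × closes — contains both c and !c.
          branch 2.2.2 (add !d):
            !(e && !c): β-rule — branch into !e  //  !!c.
              branch 2.2.2.1 (add !e):
                × closes — contains both e and !e.
              branch 2.2.2.2 (add !!c):
                ○ open, literals {c=true, d=false, e=true}.
4 branches closed, 4 open.
An open branch gives a countermodel: e=false (unmentioned atoms arbitrary); the premises hold there but the conclusion fails.

No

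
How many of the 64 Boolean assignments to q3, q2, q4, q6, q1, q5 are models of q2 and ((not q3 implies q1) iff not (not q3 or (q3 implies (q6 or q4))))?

12

Initial set: {(q2 and ((not q3 implies q1) iff not (not q3 or (q3 implies (q6 or q4)))))}.
(q2 and ((not q3 implies q1) iff not (not q3 or (q3 implies (q6 or q4))))): α-rule — add q2, ((not q3 implies q1) iff not (not q3 or (q3 implies (q6 or q4)))).
((not q3 implies q1) iff not (not q3 or (q3 implies (q6 or q4)))): β-rule — branch into (not q3 implies q1), not (not q3 or (q3 implies (q6 or q4)))  //  not (not q3 implies q1), not not (not q3 or (q3 implies (q6 or q4))).
  branch 1 (add (not q3 implies q1), not (not q3 or (q3 implies (q6 or q4)))):
    not (not q3 or (q3 implies (q6 or q4))): α-rule — add not not q3, not (q3 implies (q6 or q4)).
    not (q3 implies (q6 or q4)): α-rule — add q3, not (q6 or q4).
    not (q6 or q4): α-rule — add not q6, not q4.
    (not q3 implies q1): β-rule — branch into not not q3  //  q1.
      branch 1.1 (add not not q3):
        ○ open, literals {q2=T, q3=T, q4=F, q6=F}.
      branch 1.2 (add q1):
        ○ open, literals {q1=T, q2=T, q3=T, q4=F, q6=F}.
  branch 2 (add not (not q3 implies q1), not not (not q3 or (q3 implies (q6 or q4)))):
    not (not q3 implies q1): α-rule — add not q3, not q1.
    not not (not q3 or (q3 implies (q6 or q4))): β-rule — branch into not q3  //  (q3 implies (q6 or q4)).
      branch 2.1 (add not q3):
        ○ open, literals {q1=F, q2=T, q3=F}.
      branch 2.2 (add (q3 implies (q6 or q4))):
        (q3 implies (q6 or q4)): β-rule — branch into not q3  //  (q6 or q4).
          branch 2.2.1 (add not q3):
            ○ open, literals {q1=F, q2=T, q3=F}.
          branch 2.2.2 (add (q6 or q4)):
            (q6 or q4): β-rule — branch into q6  //  q4.
              branch 2.2.2.1 (add q6):
                ○ open, literals {q1=F, q2=T, q3=F, q6=T}.
              branch 2.2.2.2 (add q4):
                ○ open, literals {q1=F, q2=T, q3=F, q4=T}.
0 branches closed, 6 open.
Each open branch fixes some atoms; the unmentioned ones are free. Counting distinct full assignments: branch {q2=T, q3=T, q4=F, q6=F} (q1, q5) contributes 4 new; branch {q1=T, q2=T, q3=T, q4=F, q6=F} (q5) contributes 0 new; branch {q1=F, q2=T, q3=F} (q4, q6, q5) contributes 8 new; branch {q1=F, q2=T, q3=F} (q4, q6, q5) contributes 0 new; branch {q1=F, q2=T, q3=F, q6=T} (q4, q5) contributes 0 new; branch {q1=F, q2=T, q3=F, q4=T} (q6, q5) contributes 0 new. Total: 12.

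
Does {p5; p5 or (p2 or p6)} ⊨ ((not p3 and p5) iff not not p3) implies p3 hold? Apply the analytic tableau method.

Yes

Initial set: {T p5; T (p5 or (p2 or p6)); F (((not p3 and p5) iff not not p3) implies p3)}.
F (((not p3 and p5) iff not not p3) implies p3): α-rule — add T ((not p3 and p5) iff not not p3), F p3.
T (p5 or (p2 or p6)): β-rule — branch into T p5  //  T (p2 or p6).
  branch 1 (add T p5):
    T ((not p3 and p5) iff not not p3): β-rule — branch into T (not p3 and p5), T not not p3  //  F (not p3 and p5), F not not p3.
      branch 1.1 (add T (not p3 and p5), T not not p3):
        T (not p3 and p5): α-rule — add T not p3, T p5.
        T not not p3: drop double negation, giving T p3.
        × closes — contains both p3 and not p3.
      branch 1.2 (add F (not p3 and p5), F not not p3):
        F not not p3: drop double negation, giving F p3.
        F (not p3 and p5): β-rule — branch into F not p3  //  F p5.
          branch 1.2.1 (add F not p3):
            × closes — contains both p3 and not p3.
          branch 1.2.2 (add F p5):
            × closes — contains both p5 and not p5.
  branch 2 (add T (p2 or p6)):
    T ((not p3 and p5) iff not not p3): β-rule — branch into T (not p3 and p5), T not not p3  //  F (not p3 and p5), F not not p3.
      branch 2.1 (add T (not p3 and p5), T not not p3):
        T (not p3 and p5): α-rule — add T not p3, T p5.
        T not not p3: drop double negation, giving T p3.
        × closes — contains both p3 and not p3.
      branch 2.2 (add F (not p3 and p5), F not not p3):
        F not not p3: drop double negation, giving F p3.
        T (p2 or p6): β-rule — branch into T p2  //  T p6.
          branch 2.2.1 (add T p2):
            F (not p3 and p5): β-rule — branch into F not p3  //  F p5.
              branch 2.2.1.1 (add F not p3):
                × closes — contains both p3 and not p3.
              branch 2.2.1.2 (add F p5):
                × closes — contains both p5 and not p5.
          branch 2.2.2 (add T p6):
            F (not p3 and p5): β-rule — branch into F not p3  //  F p5.
              branch 2.2.2.1 (add F not p3):
                × closes — contains both p3 and not p3.
              branch 2.2.2.2 (add F p5):
                × closes — contains both p5 and not p5.
All 8 branches close.
Every branch closed, so the premises entail the conclusion.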